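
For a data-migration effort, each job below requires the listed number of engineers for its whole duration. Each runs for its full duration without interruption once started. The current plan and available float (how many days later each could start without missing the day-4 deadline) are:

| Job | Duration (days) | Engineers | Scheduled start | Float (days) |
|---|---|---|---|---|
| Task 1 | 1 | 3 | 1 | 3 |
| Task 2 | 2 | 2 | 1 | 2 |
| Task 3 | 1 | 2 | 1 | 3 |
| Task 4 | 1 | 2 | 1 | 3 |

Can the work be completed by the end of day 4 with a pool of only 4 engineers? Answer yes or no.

Schedule Task 1@1, Task 2@2, Task 3@2, Task 4@3: d1:3  d2:4  d3:4  d4:0 — peak 4 ≤ 4.

yes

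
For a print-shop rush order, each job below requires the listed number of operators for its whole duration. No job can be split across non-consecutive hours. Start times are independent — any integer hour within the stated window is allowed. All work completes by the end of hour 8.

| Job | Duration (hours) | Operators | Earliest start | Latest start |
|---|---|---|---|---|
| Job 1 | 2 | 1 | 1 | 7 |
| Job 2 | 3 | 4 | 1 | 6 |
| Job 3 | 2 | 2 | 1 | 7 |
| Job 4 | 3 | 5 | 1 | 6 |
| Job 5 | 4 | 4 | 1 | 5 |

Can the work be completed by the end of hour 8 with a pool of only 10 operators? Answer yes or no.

yes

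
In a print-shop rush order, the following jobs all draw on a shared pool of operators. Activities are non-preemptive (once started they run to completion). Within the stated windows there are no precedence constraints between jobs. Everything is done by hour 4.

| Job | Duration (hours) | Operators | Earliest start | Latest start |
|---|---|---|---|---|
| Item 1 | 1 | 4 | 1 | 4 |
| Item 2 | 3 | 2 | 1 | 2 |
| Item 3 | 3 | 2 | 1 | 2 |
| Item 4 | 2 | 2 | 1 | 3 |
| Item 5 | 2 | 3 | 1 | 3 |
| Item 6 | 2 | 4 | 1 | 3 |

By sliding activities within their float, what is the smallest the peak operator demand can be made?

9

Early-start (Item 1@1, Item 2@1, Item 3@1, Item 4@1, Item 5@1, Item 6@1) gives peak 17: h1:17  h2:13  h3:4  h4:0.
Shift Item 2→2, Item 3→2, Item 6→3.
Schedule Item 1@1, Item 2@2, Item 3@2, Item 4@1, Item 5@1, Item 6@3: h1:9  h2:9  h3:8  h4:8 — peak 9.
Total operator-hours = 34 over 4 hours ⇒ peak ≥ ⌈34/4⌉ = 9, so 9 is optimal.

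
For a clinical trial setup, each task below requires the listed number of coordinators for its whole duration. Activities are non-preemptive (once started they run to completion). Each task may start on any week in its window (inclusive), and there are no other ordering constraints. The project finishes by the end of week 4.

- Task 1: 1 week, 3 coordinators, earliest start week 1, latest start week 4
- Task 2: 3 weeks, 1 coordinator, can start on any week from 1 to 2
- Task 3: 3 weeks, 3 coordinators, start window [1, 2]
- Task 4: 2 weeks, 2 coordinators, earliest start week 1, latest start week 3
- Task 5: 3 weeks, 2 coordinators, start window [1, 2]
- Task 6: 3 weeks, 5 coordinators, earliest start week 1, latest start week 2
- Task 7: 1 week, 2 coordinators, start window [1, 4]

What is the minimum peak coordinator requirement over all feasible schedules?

Early-start (Task 1@1, Task 2@1, Task 3@1, Task 4@1, Task 5@1, Task 6@1, Task 7@1) gives peak 18: w1:18  w2:13  w3:11  w4:0.
Shift Task 6→2.
Schedule Task 1@1, Task 2@1, Task 3@1, Task 4@1, Task 5@1, Task 6@2, Task 7@1: w1:13  w2:13  w3:11  w4:5 — peak 13.

13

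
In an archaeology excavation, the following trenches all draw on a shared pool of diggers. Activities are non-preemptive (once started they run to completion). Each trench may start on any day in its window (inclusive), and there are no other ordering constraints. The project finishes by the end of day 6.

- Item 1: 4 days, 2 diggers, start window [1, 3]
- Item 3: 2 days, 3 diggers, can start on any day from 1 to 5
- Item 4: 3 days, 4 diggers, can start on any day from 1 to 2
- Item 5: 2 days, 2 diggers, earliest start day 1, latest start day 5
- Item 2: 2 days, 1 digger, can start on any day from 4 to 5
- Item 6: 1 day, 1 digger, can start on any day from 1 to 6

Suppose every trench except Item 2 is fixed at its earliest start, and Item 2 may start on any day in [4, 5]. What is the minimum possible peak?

12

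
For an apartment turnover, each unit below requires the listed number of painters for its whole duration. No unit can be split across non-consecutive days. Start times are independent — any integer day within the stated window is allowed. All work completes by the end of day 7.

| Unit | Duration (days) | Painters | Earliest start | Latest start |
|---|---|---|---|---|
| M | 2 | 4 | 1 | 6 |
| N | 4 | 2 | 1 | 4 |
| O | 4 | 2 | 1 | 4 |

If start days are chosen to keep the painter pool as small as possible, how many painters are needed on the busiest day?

Early-start (M@1, N@1, O@1) gives peak 8: d1:8  d2:8  d3:4  d4:4  d5:0  d6:0  d7:0.
Shift N→3, O→3.
Schedule M@1, N@3, O@3: d1:4  d2:4  d3:4  d4:4  d5:4  d6:4  d7:0 — peak 4.
Total painter-days = 24 over 7 days ⇒ peak ≥ ⌈24/7⌉ = 4, so 4 is optimal.

4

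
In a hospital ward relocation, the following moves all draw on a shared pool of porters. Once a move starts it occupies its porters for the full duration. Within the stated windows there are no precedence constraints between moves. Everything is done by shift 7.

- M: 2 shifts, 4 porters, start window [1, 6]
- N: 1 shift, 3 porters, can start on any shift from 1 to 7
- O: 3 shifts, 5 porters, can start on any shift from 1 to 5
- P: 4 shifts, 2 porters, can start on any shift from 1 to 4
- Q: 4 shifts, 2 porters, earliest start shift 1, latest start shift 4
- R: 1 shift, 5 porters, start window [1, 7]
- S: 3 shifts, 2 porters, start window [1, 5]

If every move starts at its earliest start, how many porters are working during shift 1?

23

At early start, shift 1 has: M, N, O, P, Q, R, S.
Demand: 4 + 3 + 5 + 2 + 2 + 5 + 2 = 23.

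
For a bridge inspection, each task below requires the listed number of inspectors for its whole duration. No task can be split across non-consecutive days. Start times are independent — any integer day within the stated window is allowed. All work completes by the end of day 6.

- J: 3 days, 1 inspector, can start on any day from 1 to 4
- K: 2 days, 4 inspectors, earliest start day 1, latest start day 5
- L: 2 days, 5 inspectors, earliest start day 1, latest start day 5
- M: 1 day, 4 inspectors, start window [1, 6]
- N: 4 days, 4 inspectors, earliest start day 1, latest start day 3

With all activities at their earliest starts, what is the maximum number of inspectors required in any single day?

Early-start schedule: J@1, K@1, L@1, M@1, N@1.
Load per day: day 1: 18, day 2: 14, day 3: 5, day 4: 4, day 5: 0, day 6: 0.
Peak is 18.

18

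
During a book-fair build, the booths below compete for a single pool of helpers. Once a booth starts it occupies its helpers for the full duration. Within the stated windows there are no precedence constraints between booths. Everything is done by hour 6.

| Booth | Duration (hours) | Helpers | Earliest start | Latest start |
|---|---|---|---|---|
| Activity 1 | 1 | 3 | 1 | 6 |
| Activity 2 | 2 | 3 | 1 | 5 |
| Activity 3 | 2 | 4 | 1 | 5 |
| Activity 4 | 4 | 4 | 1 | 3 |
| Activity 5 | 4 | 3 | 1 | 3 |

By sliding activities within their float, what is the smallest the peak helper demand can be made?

Early-start (Activity 1@1, Activity 2@1, Activity 3@1, Activity 4@1, Activity 5@1) gives peak 17: h1:17  h2:14  h3:7  h4:7  h5:0  h6:0.
Shift Activity 3→5, Activity 4→3.
Schedule Activity 1@1, Activity 2@1, Activity 3@5, Activity 4@3, Activity 5@1: h1:9  h2:6  h3:7  h4:7  h5:8  h6:8 — peak 9.

9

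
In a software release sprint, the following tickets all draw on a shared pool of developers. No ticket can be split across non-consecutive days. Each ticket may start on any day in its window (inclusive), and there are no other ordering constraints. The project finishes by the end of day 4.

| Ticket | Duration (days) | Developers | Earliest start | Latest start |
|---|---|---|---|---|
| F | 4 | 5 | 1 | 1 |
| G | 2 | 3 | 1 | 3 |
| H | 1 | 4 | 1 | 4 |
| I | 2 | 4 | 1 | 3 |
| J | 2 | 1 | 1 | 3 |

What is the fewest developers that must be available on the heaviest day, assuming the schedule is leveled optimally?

12

Early-start (F@1, G@1, H@1, I@1, J@1) gives peak 17: d1:17  d2:13  d3:5  d4:5.
Shift I→2, J→3.
Schedule F@1, G@1, H@1, I@2, J@3: d1:12  d2:12  d3:10  d4:6 — peak 12.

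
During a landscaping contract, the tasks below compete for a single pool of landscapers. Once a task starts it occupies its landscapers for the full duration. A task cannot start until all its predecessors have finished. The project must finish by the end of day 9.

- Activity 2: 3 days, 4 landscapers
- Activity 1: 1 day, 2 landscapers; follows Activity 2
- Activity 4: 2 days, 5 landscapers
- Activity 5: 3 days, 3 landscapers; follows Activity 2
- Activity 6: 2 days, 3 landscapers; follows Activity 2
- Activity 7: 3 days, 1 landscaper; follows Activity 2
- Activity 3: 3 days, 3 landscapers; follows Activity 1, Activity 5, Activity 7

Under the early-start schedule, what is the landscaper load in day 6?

4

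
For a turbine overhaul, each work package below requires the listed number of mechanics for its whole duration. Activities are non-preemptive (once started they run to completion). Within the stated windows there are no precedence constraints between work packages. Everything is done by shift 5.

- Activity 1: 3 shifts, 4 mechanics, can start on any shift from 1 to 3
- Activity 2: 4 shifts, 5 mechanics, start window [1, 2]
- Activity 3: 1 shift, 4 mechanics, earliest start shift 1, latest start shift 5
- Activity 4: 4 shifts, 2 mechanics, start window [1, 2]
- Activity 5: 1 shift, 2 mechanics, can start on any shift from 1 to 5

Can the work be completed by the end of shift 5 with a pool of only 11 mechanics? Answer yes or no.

Schedule Activity 1@1, Activity 2@1, Activity 3@4, Activity 4@1, Activity 5@5: s1:11  s2:11  s3:11  s4:11  s5:2 — peak 11 ≤ 11.

yes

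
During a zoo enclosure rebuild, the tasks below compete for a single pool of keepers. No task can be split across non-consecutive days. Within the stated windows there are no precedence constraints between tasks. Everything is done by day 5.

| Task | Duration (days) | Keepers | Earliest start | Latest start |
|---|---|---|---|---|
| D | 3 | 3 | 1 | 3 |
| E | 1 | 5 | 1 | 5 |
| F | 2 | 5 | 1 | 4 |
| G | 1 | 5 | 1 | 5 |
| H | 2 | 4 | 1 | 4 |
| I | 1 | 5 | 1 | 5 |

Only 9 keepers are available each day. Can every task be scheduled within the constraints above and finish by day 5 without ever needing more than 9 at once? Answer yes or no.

yes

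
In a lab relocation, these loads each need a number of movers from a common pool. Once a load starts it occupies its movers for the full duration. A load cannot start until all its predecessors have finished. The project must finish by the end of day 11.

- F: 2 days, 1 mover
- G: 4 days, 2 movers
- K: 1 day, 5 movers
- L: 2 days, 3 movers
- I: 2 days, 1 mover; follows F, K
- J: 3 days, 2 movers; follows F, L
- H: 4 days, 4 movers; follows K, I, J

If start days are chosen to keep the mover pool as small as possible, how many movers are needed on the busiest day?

Early-start (F@1, G@1, K@1, L@1, I@3, J@3, H@6) gives peak 11: d1:11  d2:6  d3:5  d4:5  d5:2  d6:4  d7:4  d8:4  d9:4  d10:0  d11:0.
Shift G→4, K→3, I→4, J→4, H→8.
Schedule F@1, G@4, K@3, L@1, I@4, J@4, H@8: d1:4  d2:4  d3:5  d4:5  d5:5  d6:4  d7:2  d8:4  d9:4  d10:4  d11:4 — peak 5.
Total mover-days = 45 over 11 days ⇒ peak ≥ ⌈45/11⌉ = 5, so 5 is optimal.

5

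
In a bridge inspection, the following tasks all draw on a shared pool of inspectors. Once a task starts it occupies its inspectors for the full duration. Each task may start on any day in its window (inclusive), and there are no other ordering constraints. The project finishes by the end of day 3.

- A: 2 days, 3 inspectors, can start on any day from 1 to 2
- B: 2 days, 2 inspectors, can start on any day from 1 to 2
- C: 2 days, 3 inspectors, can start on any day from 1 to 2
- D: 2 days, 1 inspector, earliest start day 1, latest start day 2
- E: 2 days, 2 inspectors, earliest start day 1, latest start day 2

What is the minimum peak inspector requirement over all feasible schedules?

11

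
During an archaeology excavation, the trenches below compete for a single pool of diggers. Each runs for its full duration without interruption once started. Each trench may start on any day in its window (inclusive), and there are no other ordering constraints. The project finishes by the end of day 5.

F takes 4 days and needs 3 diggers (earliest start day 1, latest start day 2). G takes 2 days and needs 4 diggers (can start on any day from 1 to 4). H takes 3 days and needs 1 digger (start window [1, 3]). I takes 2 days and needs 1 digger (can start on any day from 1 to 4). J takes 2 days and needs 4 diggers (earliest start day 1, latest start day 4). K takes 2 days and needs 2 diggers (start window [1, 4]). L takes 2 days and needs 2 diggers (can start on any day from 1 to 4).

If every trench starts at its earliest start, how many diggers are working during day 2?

At early start, day 2 has: F, G, H, I, J, K, L.
Demand: 3 + 4 + 1 + 1 + 4 + 2 + 2 = 17.

17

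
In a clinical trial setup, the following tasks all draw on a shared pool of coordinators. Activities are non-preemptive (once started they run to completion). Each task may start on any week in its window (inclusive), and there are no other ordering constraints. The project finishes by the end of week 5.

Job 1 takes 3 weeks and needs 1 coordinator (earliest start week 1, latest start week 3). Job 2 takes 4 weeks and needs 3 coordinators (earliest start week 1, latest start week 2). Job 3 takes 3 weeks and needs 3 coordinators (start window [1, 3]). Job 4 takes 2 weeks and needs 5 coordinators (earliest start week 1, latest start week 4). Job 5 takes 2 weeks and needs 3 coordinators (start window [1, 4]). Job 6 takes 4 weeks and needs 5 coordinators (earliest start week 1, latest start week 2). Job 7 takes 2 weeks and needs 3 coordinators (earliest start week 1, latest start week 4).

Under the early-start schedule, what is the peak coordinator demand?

23

Early-start schedule: Job 1@1, Job 2@1, Job 3@1, Job 4@1, Job 5@1, Job 6@1, Job 7@1.
Load per week: week 1: 23, week 2: 23, week 3: 12, week 4: 8, week 5: 0.
Peak is 23.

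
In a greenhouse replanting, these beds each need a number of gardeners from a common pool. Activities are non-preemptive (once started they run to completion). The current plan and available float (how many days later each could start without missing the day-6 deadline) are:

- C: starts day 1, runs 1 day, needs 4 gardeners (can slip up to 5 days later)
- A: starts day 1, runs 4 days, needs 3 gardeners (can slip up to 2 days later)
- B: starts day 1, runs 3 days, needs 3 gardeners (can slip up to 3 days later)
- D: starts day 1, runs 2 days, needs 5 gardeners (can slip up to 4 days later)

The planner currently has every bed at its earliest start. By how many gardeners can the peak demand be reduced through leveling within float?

8

Early-start peak: d1:15  d2:11  d3:6  d4:3  d5:0  d6:0 ⇒ 15.
Leveled (C@1, A@1, B@2, D@5): d1:7  d2:6  d3:6  d4:6  d5:5  d6:5 ⇒ 7.
Reduction 15 − 7 = 8.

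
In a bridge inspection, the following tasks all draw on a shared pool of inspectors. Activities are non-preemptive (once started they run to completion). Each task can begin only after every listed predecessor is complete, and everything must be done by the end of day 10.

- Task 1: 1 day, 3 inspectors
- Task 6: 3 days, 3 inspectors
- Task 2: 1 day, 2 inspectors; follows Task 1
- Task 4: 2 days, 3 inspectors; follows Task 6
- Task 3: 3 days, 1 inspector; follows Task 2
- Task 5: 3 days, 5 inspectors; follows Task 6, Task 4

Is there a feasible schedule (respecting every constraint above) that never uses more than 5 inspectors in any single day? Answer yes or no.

yes

Schedule Task 1@1, Task 6@2, Task 2@2, Task 4@5, Task 3@3, Task 5@7: d1:3  d2:5  d3:4  d4:4  d5:4  d6:3  d7:5  d8:5  d9:5  d10:0 — peak 5 ≤ 5.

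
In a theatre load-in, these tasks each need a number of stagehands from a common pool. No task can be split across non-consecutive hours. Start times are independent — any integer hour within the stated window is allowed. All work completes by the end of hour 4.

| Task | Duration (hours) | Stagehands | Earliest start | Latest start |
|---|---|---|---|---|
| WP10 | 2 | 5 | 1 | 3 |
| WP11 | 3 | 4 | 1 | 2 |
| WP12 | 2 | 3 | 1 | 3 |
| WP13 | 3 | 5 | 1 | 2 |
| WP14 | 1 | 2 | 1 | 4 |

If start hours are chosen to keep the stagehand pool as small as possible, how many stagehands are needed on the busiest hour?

14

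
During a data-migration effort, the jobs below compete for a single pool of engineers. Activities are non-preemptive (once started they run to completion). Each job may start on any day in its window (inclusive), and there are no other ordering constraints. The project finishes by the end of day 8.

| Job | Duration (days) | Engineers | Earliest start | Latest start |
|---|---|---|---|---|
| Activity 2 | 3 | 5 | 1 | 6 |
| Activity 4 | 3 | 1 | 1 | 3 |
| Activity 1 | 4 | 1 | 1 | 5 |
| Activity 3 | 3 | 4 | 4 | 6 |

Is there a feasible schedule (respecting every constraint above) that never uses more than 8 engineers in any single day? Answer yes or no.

Schedule Activity 2@1, Activity 4@1, Activity 1@4, Activity 3@4: d1:6  d2:6  d3:6  d4:5  d5:5  d6:5  d7:1  d8:0 — peak 6 ≤ 8.

yes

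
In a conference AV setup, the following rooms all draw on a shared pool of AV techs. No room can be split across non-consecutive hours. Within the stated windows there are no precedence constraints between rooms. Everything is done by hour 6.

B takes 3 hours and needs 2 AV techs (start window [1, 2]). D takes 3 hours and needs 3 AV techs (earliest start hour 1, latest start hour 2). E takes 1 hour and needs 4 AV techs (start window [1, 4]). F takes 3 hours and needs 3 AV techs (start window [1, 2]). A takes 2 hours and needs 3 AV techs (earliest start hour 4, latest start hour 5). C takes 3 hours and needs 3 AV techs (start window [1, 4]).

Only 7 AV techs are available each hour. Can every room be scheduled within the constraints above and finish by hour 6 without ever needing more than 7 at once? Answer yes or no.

Total AV tech-hours = 43; over 6 hours the average is 43/6 > 7, so some hour must exceed 7.

no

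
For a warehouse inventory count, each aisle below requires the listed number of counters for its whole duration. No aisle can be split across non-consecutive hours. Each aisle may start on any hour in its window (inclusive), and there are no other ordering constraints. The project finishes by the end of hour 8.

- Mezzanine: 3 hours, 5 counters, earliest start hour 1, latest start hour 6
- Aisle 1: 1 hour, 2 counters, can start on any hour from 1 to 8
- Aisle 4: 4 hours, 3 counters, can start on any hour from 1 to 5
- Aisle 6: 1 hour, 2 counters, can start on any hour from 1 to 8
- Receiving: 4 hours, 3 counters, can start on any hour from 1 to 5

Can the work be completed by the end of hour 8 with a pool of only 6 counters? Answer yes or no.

yes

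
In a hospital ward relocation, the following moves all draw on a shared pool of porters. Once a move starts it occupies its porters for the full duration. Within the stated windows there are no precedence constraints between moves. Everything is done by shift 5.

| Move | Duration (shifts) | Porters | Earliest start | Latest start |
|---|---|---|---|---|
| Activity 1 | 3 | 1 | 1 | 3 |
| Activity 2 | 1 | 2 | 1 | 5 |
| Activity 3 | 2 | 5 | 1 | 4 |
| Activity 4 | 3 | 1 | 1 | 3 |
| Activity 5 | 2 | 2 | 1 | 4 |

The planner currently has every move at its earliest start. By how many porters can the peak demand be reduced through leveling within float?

6

Early-start peak: s1:11  s2:9  s3:2  s4:0  s5:0 ⇒ 11.
Leveled (Activity 1@1, Activity 2@1, Activity 3@4, Activity 4@1, Activity 5@2): s1:4  s2:4  s3:4  s4:5  s5:5 ⇒ 5.
Reduction 11 − 5 = 6.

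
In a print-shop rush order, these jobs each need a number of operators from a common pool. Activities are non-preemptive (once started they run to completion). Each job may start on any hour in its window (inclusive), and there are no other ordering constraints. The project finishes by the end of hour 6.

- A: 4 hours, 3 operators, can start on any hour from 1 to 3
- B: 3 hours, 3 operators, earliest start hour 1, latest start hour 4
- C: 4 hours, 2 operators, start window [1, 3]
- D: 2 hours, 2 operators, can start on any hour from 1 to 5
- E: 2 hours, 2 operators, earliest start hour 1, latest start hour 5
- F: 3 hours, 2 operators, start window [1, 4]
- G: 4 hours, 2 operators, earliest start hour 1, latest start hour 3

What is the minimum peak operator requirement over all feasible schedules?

10

Early-start (A@1, B@1, C@1, D@1, E@1, F@1, G@1) gives peak 16: h1:16  h2:16  h3:12  h4:7  h5:0  h6:0.
Shift E→5, F→4, G→3.
Schedule A@1, B@1, C@1, D@1, E@5, F@4, G@3: h1:10  h2:10  h3:10  h4:9  h5:6  h6:6 — peak 10.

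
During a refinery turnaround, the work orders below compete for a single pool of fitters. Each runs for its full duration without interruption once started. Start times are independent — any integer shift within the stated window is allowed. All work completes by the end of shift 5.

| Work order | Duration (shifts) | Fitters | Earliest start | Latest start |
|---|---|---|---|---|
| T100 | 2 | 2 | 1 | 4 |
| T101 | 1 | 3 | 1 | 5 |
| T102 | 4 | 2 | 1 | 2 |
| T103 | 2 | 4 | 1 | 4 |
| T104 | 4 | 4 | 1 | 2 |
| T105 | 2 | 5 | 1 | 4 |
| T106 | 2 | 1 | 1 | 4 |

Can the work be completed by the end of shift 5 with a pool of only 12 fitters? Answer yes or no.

Schedule T100@1, T101@1, T102@1, T103@1, T104@2, T105@3, T106@3: s1:11  s2:12  s3:12  s4:12  s5:4 — peak 12 ≤ 12.

yes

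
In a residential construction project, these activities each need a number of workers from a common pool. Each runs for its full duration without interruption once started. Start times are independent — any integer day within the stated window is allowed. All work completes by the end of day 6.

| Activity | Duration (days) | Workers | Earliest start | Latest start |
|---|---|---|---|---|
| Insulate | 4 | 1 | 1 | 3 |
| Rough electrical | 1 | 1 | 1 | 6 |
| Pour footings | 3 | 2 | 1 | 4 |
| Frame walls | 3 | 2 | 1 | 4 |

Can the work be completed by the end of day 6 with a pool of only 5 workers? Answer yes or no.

yes

Schedule Insulate@1, Rough electrical@5, Pour footings@1, Frame walls@4: d1:3  d2:3  d3:3  d4:3  d5:3  d6:2 — peak 3 ≤ 5.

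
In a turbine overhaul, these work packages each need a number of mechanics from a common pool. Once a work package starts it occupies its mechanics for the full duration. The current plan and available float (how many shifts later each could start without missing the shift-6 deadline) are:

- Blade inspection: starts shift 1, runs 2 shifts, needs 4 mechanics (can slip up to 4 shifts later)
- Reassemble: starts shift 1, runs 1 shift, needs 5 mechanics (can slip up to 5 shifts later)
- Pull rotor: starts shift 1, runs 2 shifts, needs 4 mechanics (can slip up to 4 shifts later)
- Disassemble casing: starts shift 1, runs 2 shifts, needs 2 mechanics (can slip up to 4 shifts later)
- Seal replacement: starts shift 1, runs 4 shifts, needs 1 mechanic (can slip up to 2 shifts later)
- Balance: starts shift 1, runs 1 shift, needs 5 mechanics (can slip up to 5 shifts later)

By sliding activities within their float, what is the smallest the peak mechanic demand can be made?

Early-start (Blade inspection@1, Reassemble@1, Pull rotor@1, Disassemble casing@1, Seal replacement@1, Balance@1) gives peak 21: s1:21  s2:11  s3:1  s4:1  s5:0  s6:0.
Shift Reassemble→3, Pull rotor→4, Seal replacement→3, Balance→6.
Schedule Blade inspection@1, Reassemble@3, Pull rotor@4, Disassemble casing@1, Seal replacement@3, Balance@6: s1:6  s2:6  s3:6  s4:5  s5:5  s6:6 — peak 6.
Total mechanic-shifts = 34 over 6 shifts ⇒ peak ≥ ⌈34/6⌉ = 6, so 6 is optimal.

6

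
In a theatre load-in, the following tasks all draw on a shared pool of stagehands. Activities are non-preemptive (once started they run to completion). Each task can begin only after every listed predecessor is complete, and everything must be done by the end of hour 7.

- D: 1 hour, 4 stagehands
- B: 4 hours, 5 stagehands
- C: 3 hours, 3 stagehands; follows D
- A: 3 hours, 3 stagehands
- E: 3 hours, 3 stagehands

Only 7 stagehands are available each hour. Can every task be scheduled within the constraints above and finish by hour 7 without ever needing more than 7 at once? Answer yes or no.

no

Total stagehand-hours = 51; over 7 hours the average is 51/7 > 7, so some hour must exceed 7.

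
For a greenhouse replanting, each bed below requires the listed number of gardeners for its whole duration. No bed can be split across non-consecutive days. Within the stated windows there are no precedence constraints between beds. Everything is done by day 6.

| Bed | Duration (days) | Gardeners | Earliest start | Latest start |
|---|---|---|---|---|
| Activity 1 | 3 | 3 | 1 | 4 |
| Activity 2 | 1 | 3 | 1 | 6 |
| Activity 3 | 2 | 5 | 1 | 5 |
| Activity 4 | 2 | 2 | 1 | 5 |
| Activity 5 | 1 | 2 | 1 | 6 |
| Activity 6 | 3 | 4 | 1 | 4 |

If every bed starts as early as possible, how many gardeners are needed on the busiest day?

19

Early-start schedule: Activity 1@1, Activity 2@1, Activity 3@1, Activity 4@1, Activity 5@1, Activity 6@1.
Load per day: day 1: 19, day 2: 14, day 3: 7, day 4: 0, day 5: 0, day 6: 0.
Peak is 19.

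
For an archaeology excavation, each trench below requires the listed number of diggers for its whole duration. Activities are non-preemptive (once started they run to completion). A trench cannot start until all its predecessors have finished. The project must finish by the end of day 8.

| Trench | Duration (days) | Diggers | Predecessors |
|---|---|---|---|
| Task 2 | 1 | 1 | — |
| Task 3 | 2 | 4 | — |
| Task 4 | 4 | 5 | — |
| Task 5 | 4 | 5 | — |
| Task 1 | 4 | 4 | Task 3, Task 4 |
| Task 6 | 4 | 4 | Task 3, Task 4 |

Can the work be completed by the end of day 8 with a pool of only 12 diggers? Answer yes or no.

The minimum achievable peak is 13; 12 < 13, so no feasible schedule stays within the cap.

no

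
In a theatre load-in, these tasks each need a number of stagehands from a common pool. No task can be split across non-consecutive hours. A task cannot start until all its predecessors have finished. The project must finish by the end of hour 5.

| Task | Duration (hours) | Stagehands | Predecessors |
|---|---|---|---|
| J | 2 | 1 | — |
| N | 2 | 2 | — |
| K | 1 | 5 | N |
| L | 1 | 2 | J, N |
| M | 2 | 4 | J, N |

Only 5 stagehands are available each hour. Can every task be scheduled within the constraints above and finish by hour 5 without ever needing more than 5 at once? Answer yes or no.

The minimum achievable peak is 6; 5 < 6, so no feasible schedule stays within the cap.

no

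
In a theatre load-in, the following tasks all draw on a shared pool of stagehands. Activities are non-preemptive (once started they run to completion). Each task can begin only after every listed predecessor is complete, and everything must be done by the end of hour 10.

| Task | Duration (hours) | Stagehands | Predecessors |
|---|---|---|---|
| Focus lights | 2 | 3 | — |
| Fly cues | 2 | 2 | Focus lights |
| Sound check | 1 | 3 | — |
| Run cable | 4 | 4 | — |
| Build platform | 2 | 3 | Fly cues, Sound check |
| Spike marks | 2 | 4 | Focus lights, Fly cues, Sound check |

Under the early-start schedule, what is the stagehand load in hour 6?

At early start, hour 6 has: Build platform, Spike marks.
Demand: 3 + 4 = 7.

7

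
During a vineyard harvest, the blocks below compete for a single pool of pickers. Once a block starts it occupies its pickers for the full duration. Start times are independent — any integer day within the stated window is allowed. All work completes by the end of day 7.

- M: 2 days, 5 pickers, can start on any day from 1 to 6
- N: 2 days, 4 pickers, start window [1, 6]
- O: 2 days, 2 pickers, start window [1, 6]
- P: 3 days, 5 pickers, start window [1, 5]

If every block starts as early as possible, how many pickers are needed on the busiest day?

Early-start schedule: M@1, N@1, O@1, P@1.
Load per day: day 1: 16, day 2: 16, day 3: 5, day 4: 0, day 5: 0, day 6: 0, day 7: 0.
Peak is 16.

16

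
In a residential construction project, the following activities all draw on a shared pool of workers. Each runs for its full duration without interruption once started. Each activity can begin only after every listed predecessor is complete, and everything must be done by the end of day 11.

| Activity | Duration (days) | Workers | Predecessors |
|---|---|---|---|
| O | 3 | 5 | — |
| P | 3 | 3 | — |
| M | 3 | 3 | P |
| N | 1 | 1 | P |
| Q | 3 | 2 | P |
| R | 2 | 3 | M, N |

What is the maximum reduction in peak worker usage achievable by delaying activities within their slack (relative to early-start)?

3

Early-start peak: d1:8  d2:8  d3:8  d4:6  d5:5  d6:5  d7:3  d8:3  d9:0  d10:0  d11:0 ⇒ 8.
Leveled (O@1, P@4, M@7, N@7, Q@8, R@10): d1:5  d2:5  d3:5  d4:3  d5:3  d6:3  d7:4  d8:5  d9:5  d10:5  d11:3 ⇒ 5.
Reduction 8 − 5 = 3.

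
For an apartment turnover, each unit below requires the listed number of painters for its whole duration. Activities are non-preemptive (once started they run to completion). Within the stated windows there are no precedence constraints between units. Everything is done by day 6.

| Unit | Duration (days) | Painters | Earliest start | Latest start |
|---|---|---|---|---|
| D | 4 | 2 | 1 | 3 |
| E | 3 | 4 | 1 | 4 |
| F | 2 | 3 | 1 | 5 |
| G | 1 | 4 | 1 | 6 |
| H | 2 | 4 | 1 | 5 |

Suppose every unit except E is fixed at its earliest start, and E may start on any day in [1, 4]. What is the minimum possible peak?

E@1: d1:17  d2:13  d3:6  d4:2  d5:0  d6:0 → peak 17
E@2: d1:13  d2:13  d3:6  d4:6  d5:0  d6:0 → peak 13
E@3: d1:13  d2:9  d3:6  d4:6  d5:4  d6:0 → peak 13
E@4: d1:13  d2:9  d3:2  d4:6  d5:4  d6:4 → peak 13
Best is E@2, peak 13.

13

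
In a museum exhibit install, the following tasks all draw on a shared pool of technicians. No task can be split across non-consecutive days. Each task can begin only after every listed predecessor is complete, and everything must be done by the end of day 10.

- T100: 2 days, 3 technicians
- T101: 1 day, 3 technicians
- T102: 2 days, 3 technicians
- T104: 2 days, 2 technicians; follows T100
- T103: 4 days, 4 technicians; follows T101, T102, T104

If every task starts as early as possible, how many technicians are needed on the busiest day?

9

Early-start schedule: T100@1, T101@1, T102@1, T104@3, T103@5.
Load per day: day 1: 9, day 2: 6, day 3: 2, day 4: 2, day 5: 4, day 6: 4, day 7: 4, day 8: 4, day 9: 0, day 10: 0.
Peak is 9.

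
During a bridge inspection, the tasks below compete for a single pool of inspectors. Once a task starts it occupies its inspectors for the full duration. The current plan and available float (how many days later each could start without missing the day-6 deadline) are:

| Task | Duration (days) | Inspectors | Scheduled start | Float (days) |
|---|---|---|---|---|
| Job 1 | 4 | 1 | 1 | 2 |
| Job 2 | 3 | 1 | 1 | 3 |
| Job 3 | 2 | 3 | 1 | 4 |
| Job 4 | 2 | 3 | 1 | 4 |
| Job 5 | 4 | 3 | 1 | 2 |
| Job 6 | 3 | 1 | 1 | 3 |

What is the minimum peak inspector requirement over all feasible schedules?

6

Early-start (Job 1@1, Job 2@1, Job 3@1, Job 4@1, Job 5@1, Job 6@1) gives peak 12: d1:12  d2:12  d3:6  d4:4  d5:0  d6:0.
Shift Job 4→5, Job 5→3.
Schedule Job 1@1, Job 2@1, Job 3@1, Job 4@5, Job 5@3, Job 6@1: d1:6  d2:6  d3:6  d4:4  d5:6  d6:6 — peak 6.
Total inspector-days = 34 over 6 days ⇒ peak ≥ ⌈34/6⌉ = 6, so 6 is optimal.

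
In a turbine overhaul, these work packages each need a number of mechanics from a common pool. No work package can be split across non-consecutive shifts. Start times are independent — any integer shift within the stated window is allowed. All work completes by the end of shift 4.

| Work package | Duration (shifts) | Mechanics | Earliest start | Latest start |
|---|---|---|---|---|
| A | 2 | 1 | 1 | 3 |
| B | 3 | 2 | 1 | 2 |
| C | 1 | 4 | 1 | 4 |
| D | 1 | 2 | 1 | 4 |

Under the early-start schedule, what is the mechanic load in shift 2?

At early start, shift 2 has: A, B.
Demand: 1 + 2 = 3.

3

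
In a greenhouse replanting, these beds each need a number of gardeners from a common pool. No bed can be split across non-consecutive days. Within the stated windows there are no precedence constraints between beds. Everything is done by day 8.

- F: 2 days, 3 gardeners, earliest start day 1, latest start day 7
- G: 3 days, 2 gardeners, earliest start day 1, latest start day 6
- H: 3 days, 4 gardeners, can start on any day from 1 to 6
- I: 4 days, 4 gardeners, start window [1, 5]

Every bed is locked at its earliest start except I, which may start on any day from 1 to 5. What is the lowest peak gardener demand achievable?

9

I@1: d1:13  d2:13  d3:10  d4:4  d5:0  d6:0  d7:0  d8:0 → peak 13
I@2: d1:9  d2:13  d3:10  d4:4  d5:4  d6:0  d7:0  d8:0 → peak 13
I@3: d1:9  d2:9  d3:10  d4:4  d5:4  d6:4  d7:0  d8:0 → peak 10
I@4: d1:9  d2:9  d3:6  d4:4  d5:4  d6:4  d7:4  d8:0 → peak 9
I@5: d1:9  d2:9  d3:6  d4:0  d5:4  d6:4  d7:4  d8:4 → peak 9
Best is I@4, peak 9.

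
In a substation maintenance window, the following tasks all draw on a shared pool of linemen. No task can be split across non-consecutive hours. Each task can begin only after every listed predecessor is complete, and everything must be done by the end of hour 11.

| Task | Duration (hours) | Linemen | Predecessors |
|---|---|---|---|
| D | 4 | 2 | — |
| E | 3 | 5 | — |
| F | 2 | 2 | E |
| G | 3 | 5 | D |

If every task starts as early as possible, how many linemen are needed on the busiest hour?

Early-start schedule: D@1, E@1, F@4, G@5.
Load per hour: hour 1: 7, hour 2: 7, hour 3: 7, hour 4: 4, hour 5: 7, hour 6: 5, hour 7: 5, hour 8: 0, hour 9: 0, hour 10: 0, hour 11: 0.
Peak is 7.

7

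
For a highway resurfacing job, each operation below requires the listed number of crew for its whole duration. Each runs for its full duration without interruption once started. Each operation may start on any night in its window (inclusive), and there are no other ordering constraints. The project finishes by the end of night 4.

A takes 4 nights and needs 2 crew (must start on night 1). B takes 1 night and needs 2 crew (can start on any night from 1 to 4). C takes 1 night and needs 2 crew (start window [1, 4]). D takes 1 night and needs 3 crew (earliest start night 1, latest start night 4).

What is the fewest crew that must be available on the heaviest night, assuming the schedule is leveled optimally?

Early-start (A@1, B@1, C@1, D@1) gives peak 9: n1:9  n2:2  n3:2  n4:2.
Shift C→2, D→3.
Schedule A@1, B@1, C@2, D@3: n1:4  n2:4  n3:5  n4:2 — peak 5.

5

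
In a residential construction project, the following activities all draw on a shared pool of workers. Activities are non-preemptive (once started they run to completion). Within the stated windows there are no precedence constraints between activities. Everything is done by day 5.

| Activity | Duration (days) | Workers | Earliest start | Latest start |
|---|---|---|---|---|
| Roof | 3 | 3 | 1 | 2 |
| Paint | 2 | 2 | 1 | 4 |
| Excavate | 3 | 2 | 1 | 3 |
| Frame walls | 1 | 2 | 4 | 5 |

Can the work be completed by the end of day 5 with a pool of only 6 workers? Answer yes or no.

Schedule Roof@1, Paint@1, Excavate@3, Frame walls@4: d1:5  d2:5  d3:5  d4:4  d5:2 — peak 5 ≤ 6.

yes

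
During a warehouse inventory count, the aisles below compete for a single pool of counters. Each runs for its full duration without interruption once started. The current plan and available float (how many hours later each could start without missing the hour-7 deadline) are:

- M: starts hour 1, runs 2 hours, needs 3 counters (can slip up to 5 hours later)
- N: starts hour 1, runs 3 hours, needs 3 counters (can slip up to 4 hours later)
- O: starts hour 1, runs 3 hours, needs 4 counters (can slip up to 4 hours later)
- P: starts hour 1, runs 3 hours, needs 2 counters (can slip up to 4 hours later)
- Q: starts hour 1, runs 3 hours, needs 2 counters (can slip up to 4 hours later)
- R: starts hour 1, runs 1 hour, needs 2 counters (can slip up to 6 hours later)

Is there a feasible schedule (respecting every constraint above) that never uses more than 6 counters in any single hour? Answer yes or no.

The minimum achievable peak is 7; 6 < 7, so no feasible schedule stays within the cap.

no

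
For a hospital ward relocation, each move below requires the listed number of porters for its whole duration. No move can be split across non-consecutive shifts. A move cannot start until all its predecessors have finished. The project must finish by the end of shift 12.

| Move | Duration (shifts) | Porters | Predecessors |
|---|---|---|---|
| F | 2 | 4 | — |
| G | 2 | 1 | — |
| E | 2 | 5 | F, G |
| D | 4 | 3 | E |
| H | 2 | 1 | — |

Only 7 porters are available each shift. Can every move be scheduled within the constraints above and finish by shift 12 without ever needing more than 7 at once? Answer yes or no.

yes

Schedule F@1, G@1, E@3, D@5, H@5: s1:5  s2:5  s3:5  s4:5  s5:4  s6:4  s7:3  s8:3  s9:0  s10:0  s11:0  s12:0 — peak 5 ≤ 7.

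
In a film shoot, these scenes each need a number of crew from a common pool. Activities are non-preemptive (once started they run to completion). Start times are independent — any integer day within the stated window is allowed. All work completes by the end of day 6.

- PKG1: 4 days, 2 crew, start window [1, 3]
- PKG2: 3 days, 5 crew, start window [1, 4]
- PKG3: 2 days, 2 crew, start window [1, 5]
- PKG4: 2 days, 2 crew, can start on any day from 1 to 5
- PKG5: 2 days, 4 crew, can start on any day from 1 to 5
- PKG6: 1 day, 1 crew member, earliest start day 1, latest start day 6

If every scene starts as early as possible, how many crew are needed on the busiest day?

Early-start schedule: PKG1@1, PKG2@1, PKG3@1, PKG4@1, PKG5@1, PKG6@1.
Load per day: day 1: 16, day 2: 15, day 3: 7, day 4: 2, day 5: 0, day 6: 0.
Peak is 16.

16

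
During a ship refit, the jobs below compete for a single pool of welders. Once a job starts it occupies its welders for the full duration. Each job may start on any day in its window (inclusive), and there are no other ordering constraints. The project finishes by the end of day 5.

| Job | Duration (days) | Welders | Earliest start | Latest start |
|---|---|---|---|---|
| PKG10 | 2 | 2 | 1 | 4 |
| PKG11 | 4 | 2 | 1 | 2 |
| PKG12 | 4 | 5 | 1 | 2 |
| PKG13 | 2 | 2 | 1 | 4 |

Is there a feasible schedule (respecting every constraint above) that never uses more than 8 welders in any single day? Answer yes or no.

no

The minimum achievable peak is 9; 8 < 9, so no feasible schedule stays within the cap.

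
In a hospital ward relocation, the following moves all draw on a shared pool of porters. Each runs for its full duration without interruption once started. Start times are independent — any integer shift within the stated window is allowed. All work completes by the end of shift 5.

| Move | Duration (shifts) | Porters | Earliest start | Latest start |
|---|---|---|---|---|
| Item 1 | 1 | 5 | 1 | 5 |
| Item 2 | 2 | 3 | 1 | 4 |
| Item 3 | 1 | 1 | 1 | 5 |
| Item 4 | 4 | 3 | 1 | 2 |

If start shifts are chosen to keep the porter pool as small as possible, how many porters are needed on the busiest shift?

Early-start (Item 1@1, Item 2@1, Item 3@1, Item 4@1) gives peak 12: s1:12  s2:6  s3:3  s4:3  s5:0.
Shift Item 2→2, Item 4→2.
Schedule Item 1@1, Item 2@2, Item 3@1, Item 4@2: s1:6  s2:6  s3:6  s4:3  s5:3 — peak 6.

6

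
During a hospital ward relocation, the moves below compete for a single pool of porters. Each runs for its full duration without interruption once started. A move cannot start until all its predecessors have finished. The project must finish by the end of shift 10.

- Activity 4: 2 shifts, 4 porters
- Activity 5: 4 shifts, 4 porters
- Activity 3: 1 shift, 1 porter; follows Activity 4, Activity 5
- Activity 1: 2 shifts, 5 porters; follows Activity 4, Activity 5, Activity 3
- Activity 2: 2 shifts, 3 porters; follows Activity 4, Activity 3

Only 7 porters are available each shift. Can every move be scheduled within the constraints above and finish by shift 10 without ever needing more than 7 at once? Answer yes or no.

no

The minimum achievable peak is 8; 7 < 8, so no feasible schedule stays within the cap.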